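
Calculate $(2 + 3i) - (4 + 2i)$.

(2 - 4) + (3 - 2)i = -2 + i


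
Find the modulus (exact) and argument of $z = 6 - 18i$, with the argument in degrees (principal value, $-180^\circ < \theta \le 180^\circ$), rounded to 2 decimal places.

|z| = sqrt(6^2 + (-18)^2) = sqrt(360)
arg(z) = arctan(b/a) = arctan(-18/6) (quadrant-adjusted) = -71.57°


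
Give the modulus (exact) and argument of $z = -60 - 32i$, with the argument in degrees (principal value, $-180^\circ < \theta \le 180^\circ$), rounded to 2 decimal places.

|z| = sqrt((-60)^2 + (-32)^2) = 68
arg(z) = arctan(b/a) = arctan(-32/-60) (quadrant-adjusted) = -151.93°


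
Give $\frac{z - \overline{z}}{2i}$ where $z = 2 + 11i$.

z - conjugate(z) = 2bi
(z - conjugate(z))/(2i) = 2bi/(2i) = b = 11


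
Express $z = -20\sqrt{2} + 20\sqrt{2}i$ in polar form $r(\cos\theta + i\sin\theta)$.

r = |z| = sqrt(a^2 + b^2) = sqrt((-20*sqrt(2))^2 + (20*sqrt(2))^2) = sqrt(800 + 800) = sqrt(1600) = 40
θ = arctan(b/a) = arctan(28.2843/-28.2843) (quadrant-adjusted) = 135°
z = 40(cos 135° + i sin 135°)


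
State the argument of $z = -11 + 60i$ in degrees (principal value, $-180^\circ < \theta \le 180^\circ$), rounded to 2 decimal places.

θ = arctan(b/a) = arctan(60/-11) (quadrant-adjusted) = 100.39°


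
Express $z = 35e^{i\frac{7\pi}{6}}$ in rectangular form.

a = r cos θ = 35 * -sqrt(3)/2 = -35*sqrt(3)/2
b = r sin θ = 35 * -1/2 = -35/2
z = -35*sqrt(3)/2 - (35/2)i


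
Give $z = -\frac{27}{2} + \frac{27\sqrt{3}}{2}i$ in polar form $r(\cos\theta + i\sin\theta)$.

r = |z| = sqrt(a^2 + b^2) = sqrt((-27/2)^2 + (27*sqrt(3)/2)^2) = sqrt(729/4 + 2187/4) = sqrt(729) = 27
θ = arctan(b/a) = arctan(23.3827/-13.5) (quadrant-adjusted) = 120°
z = 27(cos 120° + i sin 120°)


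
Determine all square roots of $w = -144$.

|w| = 144, arg(w) = 180°
Root modulus = 144^(1/2) = 12
Root arguments: θ_k = (180° + 360°k)/2 for k = 0, 1, ..., 1
Roots: 12i, -12i


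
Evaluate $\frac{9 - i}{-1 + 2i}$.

Multiply numerator and denominator by conjugate (-1 - 2i):
= (9 - i)(-1 - 2i) / ((-1)^2 + 2^2)
= (-11 - 17i) / 5
= -11/5 - (17/5)i


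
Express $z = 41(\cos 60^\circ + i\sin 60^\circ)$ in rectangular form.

a = r cos θ = 41 * 1/2 = 41/2
b = r sin θ = 41 * sqrt(3)/2 = 41*sqrt(3)/2
z = 41/2 + (41*sqrt(3)/2)i


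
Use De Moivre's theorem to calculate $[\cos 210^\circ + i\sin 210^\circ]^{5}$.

By De Moivre: z^n = r^n(cos(nθ) + i sin(nθ))
= 1^5(cos(5*210°) + i sin(5*210°))
= 1(cos 330° + i sin 330°)
= sqrt(3)/2 - (1/2)i


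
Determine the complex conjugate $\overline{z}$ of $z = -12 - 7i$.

If z = a + bi, then conjugate(z) = a - bi
conjugate(-12 - 7i) = -12 + 7i


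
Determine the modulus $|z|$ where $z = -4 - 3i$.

|z| = sqrt(a^2 + b^2) = sqrt((-4)^2 + (-3)^2) = sqrt(25) = 5


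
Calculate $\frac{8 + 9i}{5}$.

Divisor is real, so divide each part by 5:
= 8/5 + (9/5)i


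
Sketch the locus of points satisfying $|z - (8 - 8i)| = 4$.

|z - z0| = r describes a circle centered at z0 with radius r
Here z0 = 8 - 8i and r = 4
Locus: Circle centered at (8, -8) with radius 4


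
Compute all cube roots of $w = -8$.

|w| = 8, arg(w) = 180°
Root modulus = 8^(1/3) = 2
Root arguments: θ_k = (180° + 360°k)/3 for k = 0, 1, ..., 2
Roots: 1 + sqrt(3)i, -2, 1 - sqrt(3)i


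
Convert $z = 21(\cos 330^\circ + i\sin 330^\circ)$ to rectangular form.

a = r cos θ = 21 * sqrt(3)/2 = 21*sqrt(3)/2
b = r sin θ = 21 * -1/2 = -21/2
z = 21*sqrt(3)/2 - (21/2)i


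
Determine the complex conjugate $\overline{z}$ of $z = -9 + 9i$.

If z = a + bi, then conjugate(z) = a - bi
conjugate(-9 + 9i) = -9 - 9i


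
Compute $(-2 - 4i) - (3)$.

(-2 - 3) + (-4 - 0)i = -5 - 4i


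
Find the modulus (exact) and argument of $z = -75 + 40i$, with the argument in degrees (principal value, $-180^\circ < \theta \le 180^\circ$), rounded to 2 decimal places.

|z| = sqrt((-75)^2 + 40^2) = 85
arg(z) = arctan(b/a) = arctan(40/-75) (quadrant-adjusted) = 151.93°


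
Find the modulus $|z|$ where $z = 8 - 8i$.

|z| = sqrt(a^2 + b^2) = sqrt(8^2 + (-8)^2) = sqrt(128) = sqrt(128)


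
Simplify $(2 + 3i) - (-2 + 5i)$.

(2 - (-2)) + (3 - 5)i = 4 - 2i


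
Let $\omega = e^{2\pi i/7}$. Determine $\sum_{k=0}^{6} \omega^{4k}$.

Let ζ = ω^4 = e^(2πi·4/7). Since 7 ∤ 4, ζ ≠ 1.
Sum = Σ_{k=0}^{6} ζ^k = (ζ^7 - 1)/(ζ - 1) = (ω^{4·7} - 1)/(ζ - 1) = (1 - 1)/(ζ - 1) = 0


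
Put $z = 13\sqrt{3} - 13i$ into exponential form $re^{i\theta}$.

r = |z| = sqrt((13*sqrt(3))^2 + (-13)^2) = sqrt(507 + 169) = sqrt(676) = 26
θ = arctan(b/a) = arctan(-13/22.5167) (quadrant-adjusted) = -30° = -π/6
z = 26e^(-i*π/6)


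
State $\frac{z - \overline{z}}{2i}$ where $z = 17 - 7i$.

z - conjugate(z) = 2bi
(z - conjugate(z))/(2i) = 2bi/(2i) = b = -7


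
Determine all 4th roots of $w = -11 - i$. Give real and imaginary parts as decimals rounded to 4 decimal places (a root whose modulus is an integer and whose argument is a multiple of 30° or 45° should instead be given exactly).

|w| = sqrt(122) ≈ 11.045361, arg(w) ≈ 185.194429°
Root modulus = sqrt(122)^(1/4) ≈ 1.823035
Root arguments: θ_k = (arg(w) + 360°k)/4 for k = 0, 1, ..., 3
Compute each root as (root modulus)(cos θ_k + i sin θ_k) using full-precision intermediates, then round to 4 decimal places.
Roots: 1.2595 + 1.3180i, -1.3180 + 1.2595i, -1.2595 - 1.3180i, 1.3180 - 1.2595i


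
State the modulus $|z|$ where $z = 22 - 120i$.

|z| = sqrt(a^2 + b^2) = sqrt(22^2 + (-120)^2) = sqrt(14884) = 122


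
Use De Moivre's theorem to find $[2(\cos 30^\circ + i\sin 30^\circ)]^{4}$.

By De Moivre: z^n = r^n(cos(nθ) + i sin(nθ))
= 2^4(cos(4*30°) + i sin(4*30°))
= 16(cos 120° + i sin 120°)
= -8 + 8*sqrt(3)i


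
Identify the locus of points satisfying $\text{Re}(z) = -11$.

Re(z) = x where z = x + yi; the equation x = -11 is satisfied by all points with that x-coordinate
Locus: Vertical line x = -11


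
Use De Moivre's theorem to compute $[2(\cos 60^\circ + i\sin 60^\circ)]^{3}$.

By De Moivre: z^n = r^n(cos(nθ) + i sin(nθ))
= 2^3(cos(3*60°) + i sin(3*60°))
= 8(cos 180° + i sin 180°)
= -8


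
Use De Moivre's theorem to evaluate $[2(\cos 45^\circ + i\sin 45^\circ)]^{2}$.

By De Moivre: z^n = r^n(cos(nθ) + i sin(nθ))
= 2^2(cos(2*45°) + i sin(2*45°))
= 4(cos 90° + i sin 90°)
= 4i


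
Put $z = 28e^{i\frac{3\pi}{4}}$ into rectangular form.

a = r cos θ = 28 * -sqrt(2)/2 = -14*sqrt(2)
b = r sin θ = 28 * sqrt(2)/2 = 14*sqrt(2)
z = -14*sqrt(2) + 14*sqrt(2)i


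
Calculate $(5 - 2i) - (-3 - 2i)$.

(5 - (-3)) + (-2 - (-2))i = 8


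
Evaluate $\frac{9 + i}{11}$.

Divisor is real, so divide each part by 11:
= 9/11 + (1/11)i


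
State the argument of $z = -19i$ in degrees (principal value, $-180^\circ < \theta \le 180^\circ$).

a = 0 and b < 0, so z lies on the negative imaginary axis: θ = -90°


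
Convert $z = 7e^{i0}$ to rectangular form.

a = r cos θ = 7 * 1 = 7
b = r sin θ = 7 * 0 = 0
z = 7


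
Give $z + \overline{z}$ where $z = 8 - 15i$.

z + conjugate(z) = (a + bi) + (a - bi) = 2a
= 2 * 8 = 16


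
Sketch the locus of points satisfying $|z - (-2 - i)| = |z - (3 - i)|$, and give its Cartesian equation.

|z - z1| = |z - z2| means z is equidistant from z1 and z2,
i.e. the perpendicular bisector of the segment from (-2, -1) to (3, -1) (midpoint (1/2, -1)).
With z = x + yi, square both sides:
(x - (-2))^2 + (y - (-1))^2 = (x - 3)^2 + (y - (-1))^2
The x^2 and y^2 terms cancel: 10x + 0y = 10 - 5 = 5
Simplify: x = 1/2
Locus: Perpendicular bisector of the segment from (-2, -1) to (3, -1): the line x = 1/2


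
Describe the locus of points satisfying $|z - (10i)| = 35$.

|z - z0| = r describes a circle centered at z0 with radius r
Here z0 = 10i and r = 35
Locus: Circle centered at (0, 10) with radius 35


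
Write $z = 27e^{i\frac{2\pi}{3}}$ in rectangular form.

a = r cos θ = 27 * -1/2 = -27/2
b = r sin θ = 27 * sqrt(3)/2 = 27*sqrt(3)/2
z = -27/2 + (27*sqrt(3)/2)i


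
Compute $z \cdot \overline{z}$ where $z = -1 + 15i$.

z * conjugate(z) = |z|^2 = a^2 + b^2
= (-1)^2 + 15^2 = 226


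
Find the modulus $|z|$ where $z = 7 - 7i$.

|z| = sqrt(a^2 + b^2) = sqrt(7^2 + (-7)^2) = sqrt(98) = sqrt(98)


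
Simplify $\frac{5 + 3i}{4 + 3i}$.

Multiply numerator and denominator by conjugate (4 - 3i):
= (5 + 3i)(4 - 3i) / (4^2 + 3^2)
= (29 - 3i) / 25
= 29/25 - (3/25)i


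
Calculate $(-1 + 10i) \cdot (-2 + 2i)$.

(a1*a2 - b1*b2) + (a1*b2 + b1*a2)i
= (2 - 20) + (-2 + (-20))i
= -18 - 22i


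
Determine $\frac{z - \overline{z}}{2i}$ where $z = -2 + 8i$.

z - conjugate(z) = 2bi
(z - conjugate(z))/(2i) = 2bi/(2i) = b = 8


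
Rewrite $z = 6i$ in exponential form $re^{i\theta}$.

r = |z| = sqrt((0)^2 + (6)^2) = sqrt(0 + 36) = sqrt(36) = 6
a = 0 and b > 0, so z lies on the positive imaginary axis: θ = 90° = π/2
z = 6e^(i*π/2)


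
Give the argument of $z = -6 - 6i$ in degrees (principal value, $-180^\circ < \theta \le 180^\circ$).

θ = arctan(b/a) = arctan(-6/-6) (quadrant-adjusted) = -135°


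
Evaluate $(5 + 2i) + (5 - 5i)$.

(5 + 5) + (2 + (-5))i = 10 - 3i


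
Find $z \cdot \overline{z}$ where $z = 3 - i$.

z * conjugate(z) = |z|^2 = a^2 + b^2
= 3^2 + (-1)^2 = 10


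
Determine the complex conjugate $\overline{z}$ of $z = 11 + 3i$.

If z = a + bi, then conjugate(z) = a - bi
conjugate(11 + 3i) = 11 - 3i


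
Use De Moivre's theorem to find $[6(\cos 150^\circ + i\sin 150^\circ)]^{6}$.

By De Moivre: z^n = r^n(cos(nθ) + i sin(nθ))
= 6^6(cos(6*150°) + i sin(6*150°))
= 46656(cos 180° + i sin 180°)
= -46656


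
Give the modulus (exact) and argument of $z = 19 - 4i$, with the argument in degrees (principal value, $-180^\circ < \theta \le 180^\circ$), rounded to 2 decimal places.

|z| = sqrt(19^2 + (-4)^2) = sqrt(377)
arg(z) = arctan(b/a) = arctan(-4/19) (quadrant-adjusted) = -11.89°


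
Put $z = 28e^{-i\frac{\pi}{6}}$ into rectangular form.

a = r cos θ = 28 * sqrt(3)/2 = 14*sqrt(3)
b = r sin θ = 28 * -1/2 = -14
z = 14*sqrt(3) - 14i


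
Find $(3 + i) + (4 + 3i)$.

(3 + 4) + (1 + 3)i = 7 + 4i


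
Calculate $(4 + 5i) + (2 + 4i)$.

(4 + 2) + (5 + 4)i = 6 + 9i


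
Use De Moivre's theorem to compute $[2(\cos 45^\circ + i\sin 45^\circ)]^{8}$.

By De Moivre: z^n = r^n(cos(nθ) + i sin(nθ))
= 2^8(cos(8*45°) + i sin(8*45°))
= 256(cos 0° + i sin 0°)
= 256


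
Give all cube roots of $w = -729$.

|w| = 729, arg(w) = 180°
Root modulus = 729^(1/3) = 9
Root arguments: θ_k = (180° + 360°k)/3 for k = 0, 1, ..., 2
Roots: 9/2 + (9*sqrt(3)/2)i, -9, 9/2 - (9*sqrt(3)/2)i


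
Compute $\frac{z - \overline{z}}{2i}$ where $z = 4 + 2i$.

z - conjugate(z) = 2bi
(z - conjugate(z))/(2i) = 2bi/(2i) = b = 2


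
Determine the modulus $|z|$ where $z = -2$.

|z| = sqrt(a^2 + b^2) = sqrt((-2)^2 + 0^2) = sqrt(4) = 2


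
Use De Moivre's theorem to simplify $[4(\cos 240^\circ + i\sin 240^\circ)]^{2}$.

By De Moivre: z^n = r^n(cos(nθ) + i sin(nθ))
= 4^2(cos(2*240°) + i sin(2*240°))
= 16(cos 120° + i sin 120°)
= -8 + 8*sqrt(3)i


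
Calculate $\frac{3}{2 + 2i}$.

Multiply numerator and denominator by conjugate (2 - 2i):
= (3)(2 - 2i) / (2^2 + 2^2)
= (6 - 6i) / 8
Divide through by 2: (3 - 3i) / 4
= 3/4 - (3/4)i


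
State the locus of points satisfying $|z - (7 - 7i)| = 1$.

|z - z0| = r describes a circle centered at z0 with radius r
Here z0 = 7 - 7i and r = 1
Locus: Circle centered at (7, -7) with radius 1


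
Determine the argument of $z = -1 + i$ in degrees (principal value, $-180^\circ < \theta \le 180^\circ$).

θ = arctan(b/a) = arctan(1/-1) (quadrant-adjusted) = 135°


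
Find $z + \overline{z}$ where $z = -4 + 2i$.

z + conjugate(z) = (a + bi) + (a - bi) = 2a
= 2 * (-4) = -8


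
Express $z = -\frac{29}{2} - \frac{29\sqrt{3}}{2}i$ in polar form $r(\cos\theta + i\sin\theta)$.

r = |z| = sqrt(a^2 + b^2) = sqrt((-29/2)^2 + (-29*sqrt(3)/2)^2) = sqrt(841/4 + 2523/4) = sqrt(841) = 29
θ = arctan(b/a) = arctan(-25.1147/-14.5) (quadrant-adjusted) = 240°
z = 29(cos 240° + i sin 240°)


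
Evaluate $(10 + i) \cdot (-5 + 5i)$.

(a1*a2 - b1*b2) + (a1*b2 + b1*a2)i
= (-50 - 5) + (50 + (-5))i
= -55 + 45i


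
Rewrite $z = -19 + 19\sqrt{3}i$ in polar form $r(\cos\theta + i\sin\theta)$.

r = |z| = sqrt(a^2 + b^2) = sqrt((-19)^2 + (19*sqrt(3))^2) = sqrt(361 + 1083) = sqrt(1444) = 38
θ = arctan(b/a) = arctan(32.909/-19) (quadrant-adjusted) = 120°
z = 38(cos 120° + i sin 120°)


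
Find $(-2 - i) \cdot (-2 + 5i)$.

(a1*a2 - b1*b2) + (a1*b2 + b1*a2)i
= (4 - (-5)) + (-10 + 2)i
= 9 - 8i


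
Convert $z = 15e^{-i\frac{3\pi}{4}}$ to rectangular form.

a = r cos θ = 15 * -sqrt(2)/2 = -15*sqrt(2)/2
b = r sin θ = 15 * -sqrt(2)/2 = -15*sqrt(2)/2
z = -15*sqrt(2)/2 - (15*sqrt(2)/2)i


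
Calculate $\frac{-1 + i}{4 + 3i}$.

Multiply numerator and denominator by conjugate (4 - 3i):
= (-1 + i)(4 - 3i) / (4^2 + 3^2)
= (-1 + 7i) / 25
= -1/25 + (7/25)i


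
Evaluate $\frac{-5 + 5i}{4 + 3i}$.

Multiply numerator and denominator by conjugate (4 - 3i):
= (-5 + 5i)(4 - 3i) / (4^2 + 3^2)
= (-5 + 35i) / 25
Divide through by 5: (-1 + 7i) / 5
= -1/5 + (7/5)i


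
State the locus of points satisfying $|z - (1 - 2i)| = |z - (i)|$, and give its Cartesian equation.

|z - z1| = |z - z2| means z is equidistant from z1 and z2,
i.e. the perpendicular bisector of the segment from (1, -2) to (0, 1) (midpoint (1/2, -1/2)).
With z = x + yi, square both sides:
(x - 1)^2 + (y - (-2))^2 = (x - 0)^2 + (y - 1)^2
The x^2 and y^2 terms cancel: -2x + 6y = 1 - 5 = -4
Simplify: x - 3y = 2
Locus: Perpendicular bisector of the segment from (1, -2) to (0, 1): the line x - 3y = 2


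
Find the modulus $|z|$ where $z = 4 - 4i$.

|z| = sqrt(a^2 + b^2) = sqrt(4^2 + (-4)^2) = sqrt(32) = sqrt(32)


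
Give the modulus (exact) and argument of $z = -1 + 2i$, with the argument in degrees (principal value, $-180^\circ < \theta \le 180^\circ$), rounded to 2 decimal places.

|z| = sqrt((-1)^2 + 2^2) = sqrt(5)
arg(z) = arctan(b/a) = arctan(2/-1) (quadrant-adjusted) = 116.57°


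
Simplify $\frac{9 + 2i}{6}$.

Divisor is real, so divide each part by 6:
= 3/2 + (1/3)i


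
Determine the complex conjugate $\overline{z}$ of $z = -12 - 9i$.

If z = a + bi, then conjugate(z) = a - bi
conjugate(-12 - 9i) = -12 + 9i


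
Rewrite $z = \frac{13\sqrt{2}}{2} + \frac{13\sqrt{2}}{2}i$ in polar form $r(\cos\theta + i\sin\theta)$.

r = |z| = sqrt(a^2 + b^2) = sqrt((13*sqrt(2)/2)^2 + (13*sqrt(2)/2)^2) = sqrt(169/2 + 169/2) = sqrt(169) = 13
θ = arctan(b/a) = arctan(9.1924/9.1924) (quadrant-adjusted) = 45°
z = 13(cos 45° + i sin 45°)


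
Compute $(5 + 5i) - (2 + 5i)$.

(5 - 2) + (5 - 5)i = 3


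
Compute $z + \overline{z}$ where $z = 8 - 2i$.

z + conjugate(z) = (a + bi) + (a - bi) = 2a
= 2 * 8 = 16


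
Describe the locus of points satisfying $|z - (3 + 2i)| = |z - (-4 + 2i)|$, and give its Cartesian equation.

|z - z1| = |z - z2| means z is equidistant from z1 and z2,
i.e. the perpendicular bisector of the segment from (3, 2) to (-4, 2) (midpoint (-1/2, 2)).
With z = x + yi, square both sides:
(x - 3)^2 + (y - 2)^2 = (x - (-4))^2 + (y - 2)^2
The x^2 and y^2 terms cancel: -14x + 0y = 20 - 13 = 7
Simplify: x = -1/2
Locus: Perpendicular bisector of the segment from (3, 2) to (-4, 2): the line x = -1/2


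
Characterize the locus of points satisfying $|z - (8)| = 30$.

|z - z0| = r describes a circle centered at z0 with radius r
Here z0 = 8 and r = 30
Locus: Circle centered at (8, 0) with radius 30


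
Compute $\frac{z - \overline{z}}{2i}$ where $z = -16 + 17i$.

z - conjugate(z) = 2bi
(z - conjugate(z))/(2i) = 2bi/(2i) = b = 17


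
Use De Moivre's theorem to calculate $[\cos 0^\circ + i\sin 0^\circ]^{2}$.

By De Moivre: z^n = r^n(cos(nθ) + i sin(nθ))
= 1^2(cos(2*0°) + i sin(2*0°))
= 1(cos 0° + i sin 0°)
= 1


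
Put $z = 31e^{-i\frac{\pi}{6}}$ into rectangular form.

a = r cos θ = 31 * sqrt(3)/2 = 31*sqrt(3)/2
b = r sin θ = 31 * -1/2 = -31/2
z = 31*sqrt(3)/2 - (31/2)i


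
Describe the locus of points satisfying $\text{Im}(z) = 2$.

Im(z) = y where z = x + yi; the equation y = 2 is satisfied by all points with that y-coordinate
Locus: Horizontal line y = 2


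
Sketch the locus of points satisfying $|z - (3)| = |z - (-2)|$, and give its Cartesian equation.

|z - z1| = |z - z2| means z is equidistant from z1 and z2,
i.e. the perpendicular bisector of the segment from (3, 0) to (-2, 0) (midpoint (1/2, 0)).
With z = x + yi, square both sides:
(x - 3)^2 + (y - 0)^2 = (x - (-2))^2 + (y - 0)^2
The x^2 and y^2 terms cancel: -10x + 0y = 4 - 9 = -5
Simplify: x = 1/2
Locus: Perpendicular bisector of the segment from (3, 0) to (-2, 0): the line x = 1/2


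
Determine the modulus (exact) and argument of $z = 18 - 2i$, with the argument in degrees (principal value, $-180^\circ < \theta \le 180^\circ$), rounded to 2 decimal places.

|z| = sqrt(18^2 + (-2)^2) = sqrt(328)
arg(z) = arctan(b/a) = arctan(-2/18) (quadrant-adjusted) = -6.34°


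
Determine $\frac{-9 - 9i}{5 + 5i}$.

Multiply numerator and denominator by conjugate (5 - 5i):
= (-9 - 9i)(5 - 5i) / (5^2 + 5^2)
= (-90) / 50
Divide through by 10: (-9) / 5
= -9/5


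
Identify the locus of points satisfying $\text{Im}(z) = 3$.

Im(z) = y where z = x + yi; the equation y = 3 is satisfied by all points with that y-coordinate
Locus: Horizontal line y = 3


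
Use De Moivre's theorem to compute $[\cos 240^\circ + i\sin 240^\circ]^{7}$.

By De Moivre: z^n = r^n(cos(nθ) + i sin(nθ))
= 1^7(cos(7*240°) + i sin(7*240°))
= 1(cos 240° + i sin 240°)
= -1/2 - (sqrt(3)/2)i


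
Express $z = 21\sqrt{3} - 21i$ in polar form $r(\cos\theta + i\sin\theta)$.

r = |z| = sqrt(a^2 + b^2) = sqrt((21*sqrt(3))^2 + (-21)^2) = sqrt(1323 + 441) = sqrt(1764) = 42
θ = arctan(b/a) = arctan(-21/36.3731) (quadrant-adjusted) = 330°
z = 42(cos 330° + i sin 330°)


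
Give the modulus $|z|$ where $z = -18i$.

|z| = sqrt(a^2 + b^2) = sqrt(0^2 + (-18)^2) = sqrt(324) = 18


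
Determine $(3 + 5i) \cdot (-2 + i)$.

(a1*a2 - b1*b2) + (a1*b2 + b1*a2)i
= (-6 - 5) + (3 + (-10))i
= -11 - 7i


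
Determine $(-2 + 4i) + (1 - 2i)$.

(-2 + 1) + (4 + (-2))i = -1 + 2i


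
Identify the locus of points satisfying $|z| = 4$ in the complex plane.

|z| = 4 means sqrt(x^2 + y^2) = 4
This is a circle of radius 4 centered at the origin


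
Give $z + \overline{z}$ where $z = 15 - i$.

z + conjugate(z) = (a + bi) + (a - bi) = 2a
= 2 * 15 = 30


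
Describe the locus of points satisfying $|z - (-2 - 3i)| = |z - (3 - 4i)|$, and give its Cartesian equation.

|z - z1| = |z - z2| means z is equidistant from z1 and z2,
i.e. the perpendicular bisector of the segment from (-2, -3) to (3, -4) (midpoint (1/2, -7/2)).
With z = x + yi, square both sides:
(x - (-2))^2 + (y - (-3))^2 = (x - 3)^2 + (y - (-4))^2
The x^2 and y^2 terms cancel: 10x + (-2)y = 25 - 13 = 12
Simplify: 5x - y = 6
Locus: Perpendicular bisector of the segment from (-2, -3) to (3, -4): the line 5x - y = 6


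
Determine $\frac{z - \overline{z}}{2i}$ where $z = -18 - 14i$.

z - conjugate(z) = 2bi
(z - conjugate(z))/(2i) = 2bi/(2i) = b = -14


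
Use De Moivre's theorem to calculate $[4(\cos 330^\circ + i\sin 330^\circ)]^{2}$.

By De Moivre: z^n = r^n(cos(nθ) + i sin(nθ))
= 4^2(cos(2*330°) + i sin(2*330°))
= 16(cos 300° + i sin 300°)
= 8 - 8*sqrt(3)i


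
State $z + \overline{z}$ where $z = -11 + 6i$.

z + conjugate(z) = (a + bi) + (a - bi) = 2a
= 2 * (-11) = -22


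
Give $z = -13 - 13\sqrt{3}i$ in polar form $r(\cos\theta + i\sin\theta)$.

r = |z| = sqrt(a^2 + b^2) = sqrt((-13)^2 + (-13*sqrt(3))^2) = sqrt(169 + 507) = sqrt(676) = 26
θ = arctan(b/a) = arctan(-22.5167/-13) (quadrant-adjusted) = 240°
z = 26(cos 240° + i sin 240°)


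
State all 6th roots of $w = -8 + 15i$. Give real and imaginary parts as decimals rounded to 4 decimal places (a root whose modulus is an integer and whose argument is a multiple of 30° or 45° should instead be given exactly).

|w| = 17, arg(w) ≈ 118.072487°
Root modulus = 17^(1/6) ≈ 1.603522
Root arguments: θ_k = (arg(w) + 360°k)/6 for k = 0, 1, ..., 5
Compute each root as (root modulus)(cos θ_k + i sin θ_k) using full-precision intermediates, then round to 4 decimal places.
Roots: 1.5099 + 0.5400i, 0.2873 + 1.5776i, -1.2226 + 1.0376i, -1.5099 - 0.5400i, -0.2873 - 1.5776i, 1.2226 - 1.0376i


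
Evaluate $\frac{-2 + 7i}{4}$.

Divisor is real, so divide each part by 4:
= -1/2 + (7/4)i


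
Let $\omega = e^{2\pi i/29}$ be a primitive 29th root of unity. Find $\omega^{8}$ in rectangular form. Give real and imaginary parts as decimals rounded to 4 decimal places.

ω^8 = e^(2πi·8/29) = e^(i·16π/29)
= cos(16π/29) + i sin(16π/29)
= -0.1618 + 0.9868i


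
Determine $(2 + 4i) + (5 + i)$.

(2 + 5) + (4 + 1)i = 7 + 5i


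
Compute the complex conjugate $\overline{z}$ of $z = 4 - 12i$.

If z = a + bi, then conjugate(z) = a - bi
conjugate(4 - 12i) = 4 + 12i


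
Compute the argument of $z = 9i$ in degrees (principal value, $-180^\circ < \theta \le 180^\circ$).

a = 0 and b > 0, so z lies on the positive imaginary axis: θ = 90°


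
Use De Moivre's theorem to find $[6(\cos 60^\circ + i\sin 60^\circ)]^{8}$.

By De Moivre: z^n = r^n(cos(nθ) + i sin(nθ))
= 6^8(cos(8*60°) + i sin(8*60°))
= 1679616(cos 120° + i sin 120°)
= -839808 + 839808*sqrt(3)i


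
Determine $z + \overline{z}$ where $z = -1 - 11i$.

z + conjugate(z) = (a + bi) + (a - bi) = 2a
= 2 * (-1) = -2


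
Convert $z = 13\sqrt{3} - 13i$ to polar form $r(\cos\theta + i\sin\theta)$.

r = |z| = sqrt(a^2 + b^2) = sqrt((13*sqrt(3))^2 + (-13)^2) = sqrt(507 + 169) = sqrt(676) = 26
θ = arctan(b/a) = arctan(-13/22.5167) (quadrant-adjusted) = 330°
z = 26(cos 330° + i sin 330°)


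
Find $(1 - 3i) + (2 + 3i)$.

(1 + 2) + (-3 + 3)i = 3


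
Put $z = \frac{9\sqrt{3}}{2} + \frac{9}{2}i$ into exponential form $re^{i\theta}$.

r = |z| = sqrt((9*sqrt(3)/2)^2 + (9/2)^2) = sqrt(243/4 + 81/4) = sqrt(81) = 9
θ = arctan(b/a) = arctan(4.5/7.7942) (quadrant-adjusted) = 30° = π/6
z = 9e^(i*π/6)


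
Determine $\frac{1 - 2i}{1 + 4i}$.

Multiply numerator and denominator by conjugate (1 - 4i):
= (1 - 2i)(1 - 4i) / (1^2 + 4^2)
= (-7 - 6i) / 17
= -7/17 - (6/17)i


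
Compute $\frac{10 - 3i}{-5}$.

Divisor is real, so divide each part by -5:
= -2 + (3/5)i


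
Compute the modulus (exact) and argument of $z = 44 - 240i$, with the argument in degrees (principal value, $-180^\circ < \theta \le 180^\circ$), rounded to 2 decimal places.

|z| = sqrt(44^2 + (-240)^2) = 244
arg(z) = arctan(b/a) = arctan(-240/44) (quadrant-adjusted) = -79.61°


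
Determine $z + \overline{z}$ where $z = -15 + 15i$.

z + conjugate(z) = (a + bi) + (a - bi) = 2a
= 2 * (-15) = -30


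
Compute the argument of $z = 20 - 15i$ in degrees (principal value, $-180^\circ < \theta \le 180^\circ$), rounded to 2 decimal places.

θ = arctan(b/a) = arctan(-15/20) (quadrant-adjusted) = -36.87°


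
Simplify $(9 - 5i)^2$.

(a + bi)^2 = a^2 - b^2 + 2abi
= 9^2 - (-5)^2 + 2*9*(-5)i
= 56 - 90i


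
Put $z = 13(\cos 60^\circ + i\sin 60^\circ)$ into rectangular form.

a = r cos θ = 13 * 1/2 = 13/2
b = r sin θ = 13 * sqrt(3)/2 = 13*sqrt(3)/2
z = 13/2 + (13*sqrt(3)/2)i


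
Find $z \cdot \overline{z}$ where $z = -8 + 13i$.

z * conjugate(z) = |z|^2 = a^2 + b^2
= (-8)^2 + 13^2 = 233


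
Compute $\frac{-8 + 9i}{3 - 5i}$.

Multiply numerator and denominator by conjugate (3 + 5i):
= (-8 + 9i)(3 + 5i) / (3^2 + (-5)^2)
= (-69 - 13i) / 34
= -69/34 - (13/34)i


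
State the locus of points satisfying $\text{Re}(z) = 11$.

Re(z) = x where z = x + yi; the equation x = 11 is satisfied by all points with that x-coordinate
Locus: Vertical line x = 11


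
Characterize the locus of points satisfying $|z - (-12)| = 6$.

|z - z0| = r describes a circle centered at z0 with radius r
Here z0 = -12 and r = 6
Locus: Circle centered at (-12, 0) with radius 6


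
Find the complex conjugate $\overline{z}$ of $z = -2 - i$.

If z = a + bi, then conjugate(z) = a - bi
conjugate(-2 - i) = -2 + i


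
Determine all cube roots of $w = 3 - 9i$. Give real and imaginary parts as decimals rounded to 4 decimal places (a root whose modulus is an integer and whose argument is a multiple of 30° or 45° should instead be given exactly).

|w| = sqrt(90) ≈ 9.486833, arg(w) ≈ 288.434949°
Root modulus = sqrt(90)^(1/3) ≈ 2.116933
Root arguments: θ_k = (arg(w) + 360°k)/3 for k = 0, 1, ..., 2
Compute each root as (root modulus)(cos θ_k + i sin θ_k) using full-precision intermediates, then round to 4 decimal places.
Roots: -0.2266 + 2.1048i, -1.7095 - 1.2486i, 1.9361 - 0.8561i


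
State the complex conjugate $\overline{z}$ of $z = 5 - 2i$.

If z = a + bi, then conjugate(z) = a - bi
conjugate(5 - 2i) = 5 + 2i


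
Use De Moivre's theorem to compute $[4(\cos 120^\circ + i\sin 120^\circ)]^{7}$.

By De Moivre: z^n = r^n(cos(nθ) + i sin(nθ))
= 4^7(cos(7*120°) + i sin(7*120°))
= 16384(cos 120° + i sin 120°)
= -8192 + 8192*sqrt(3)i


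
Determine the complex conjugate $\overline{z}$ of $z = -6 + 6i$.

If z = a + bi, then conjugate(z) = a - bi
conjugate(-6 + 6i) = -6 - 6i


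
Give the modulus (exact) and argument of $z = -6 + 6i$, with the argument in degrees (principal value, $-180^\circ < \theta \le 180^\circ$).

|z| = sqrt((-6)^2 + 6^2) = sqrt(72)
arg(z) = arctan(b/a) = arctan(6/-6) (quadrant-adjusted) = 135°


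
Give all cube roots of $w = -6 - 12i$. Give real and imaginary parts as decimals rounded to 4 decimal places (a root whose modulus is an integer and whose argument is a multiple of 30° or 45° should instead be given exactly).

|w| = sqrt(180) ≈ 13.416408, arg(w) ≈ 243.434949°
Root modulus = sqrt(180)^(1/3) ≈ 2.376177
Root arguments: θ_k = (arg(w) + 360°k)/3 for k = 0, 1, ..., 2
Compute each root as (root modulus)(cos θ_k + i sin θ_k) using full-precision intermediates, then round to 4 decimal places.
Roots: 0.3658 + 2.3479i, -2.2162 - 0.8572i, 1.8504 - 1.4907i


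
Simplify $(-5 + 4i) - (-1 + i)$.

(-5 - (-1)) + (4 - 1)i = -4 + 3i


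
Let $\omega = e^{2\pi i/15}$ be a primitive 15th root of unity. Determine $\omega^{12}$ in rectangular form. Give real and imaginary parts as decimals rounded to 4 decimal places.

ω^12 = e^(2πi·12/15) = e^(i·8π/5)
= cos(8π/5) + i sin(8π/5)
= 0.3090 - 0.9511i


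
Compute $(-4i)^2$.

(a + bi)^2 = a^2 - b^2 + 2abi
= 0^2 - (-4)^2 + 2*0*(-4)i
= -16


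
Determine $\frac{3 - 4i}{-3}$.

Divisor is real, so divide each part by -3:
= -1 + (4/3)i


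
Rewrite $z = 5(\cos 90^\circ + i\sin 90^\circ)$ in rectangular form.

a = r cos θ = 5 * 0 = 0
b = r sin θ = 5 * 1 = 5
z = 5i


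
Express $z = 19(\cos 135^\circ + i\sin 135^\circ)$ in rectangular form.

a = r cos θ = 19 * -sqrt(2)/2 = -19*sqrt(2)/2
b = r sin θ = 19 * sqrt(2)/2 = 19*sqrt(2)/2
z = -19*sqrt(2)/2 + (19*sqrt(2)/2)i


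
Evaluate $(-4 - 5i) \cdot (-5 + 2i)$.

(a1*a2 - b1*b2) + (a1*b2 + b1*a2)i
= (20 - (-10)) + (-8 + 25)i
= 30 + 17i


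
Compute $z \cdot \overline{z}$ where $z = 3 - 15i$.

z * conjugate(z) = |z|^2 = a^2 + b^2
= 3^2 + (-15)^2 = 234


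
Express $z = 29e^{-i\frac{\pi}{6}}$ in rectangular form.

a = r cos θ = 29 * sqrt(3)/2 = 29*sqrt(3)/2
b = r sin θ = 29 * -1/2 = -29/2
z = 29*sqrt(3)/2 - (29/2)i


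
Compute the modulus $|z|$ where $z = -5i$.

|z| = sqrt(a^2 + b^2) = sqrt(0^2 + (-5)^2) = sqrt(25) = 5


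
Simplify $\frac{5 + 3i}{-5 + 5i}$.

Multiply numerator and denominator by conjugate (-5 - 5i):
= (5 + 3i)(-5 - 5i) / ((-5)^2 + 5^2)
= (-10 - 40i) / 50
Divide through by 10: (-1 - 4i) / 5
= -1/5 - (4/5)i


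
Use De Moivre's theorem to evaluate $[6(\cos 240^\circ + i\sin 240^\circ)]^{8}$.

By De Moivre: z^n = r^n(cos(nθ) + i sin(nθ))
= 6^8(cos(8*240°) + i sin(8*240°))
= 1679616(cos 120° + i sin 120°)
= -839808 + 839808*sqrt(3)i


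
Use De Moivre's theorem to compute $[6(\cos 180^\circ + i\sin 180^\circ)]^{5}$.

By De Moivre: z^n = r^n(cos(nθ) + i sin(nθ))
= 6^5(cos(5*180°) + i sin(5*180°))
= 7776(cos 180° + i sin 180°)
= -7776


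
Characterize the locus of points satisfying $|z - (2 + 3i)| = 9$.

|z - z0| = r describes a circle centered at z0 with radius r
Here z0 = 2 + 3i and r = 9
Locus: Circle centered at (2, 3) with radius 9


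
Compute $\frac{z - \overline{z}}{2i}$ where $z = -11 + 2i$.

z - conjugate(z) = 2bi
(z - conjugate(z))/(2i) = 2bi/(2i) = b = 2


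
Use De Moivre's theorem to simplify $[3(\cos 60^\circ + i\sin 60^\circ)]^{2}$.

By De Moivre: z^n = r^n(cos(nθ) + i sin(nθ))
= 3^2(cos(2*60°) + i sin(2*60°))
= 9(cos 120° + i sin 120°)
= -9/2 + (9*sqrt(3)/2)i


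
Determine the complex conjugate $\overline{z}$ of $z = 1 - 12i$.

If z = a + bi, then conjugate(z) = a - bi
conjugate(1 - 12i) = 1 + 12i


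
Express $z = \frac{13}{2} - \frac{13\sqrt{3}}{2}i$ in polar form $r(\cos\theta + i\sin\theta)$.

r = |z| = sqrt(a^2 + b^2) = sqrt((13/2)^2 + (-13*sqrt(3)/2)^2) = sqrt(169/4 + 507/4) = sqrt(169) = 13
θ = arctan(b/a) = arctan(-11.2583/6.5) (quadrant-adjusted) = 300°
z = 13(cos 300° + i sin 300°)


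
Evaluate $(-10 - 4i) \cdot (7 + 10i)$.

(a1*a2 - b1*b2) + (a1*b2 + b1*a2)i
= (-70 - (-40)) + (-100 + (-28))i
= -30 - 128i


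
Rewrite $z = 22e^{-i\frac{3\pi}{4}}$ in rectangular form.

a = r cos θ = 22 * -sqrt(2)/2 = -11*sqrt(2)
b = r sin θ = 22 * -sqrt(2)/2 = -11*sqrt(2)
z = -11*sqrt(2) - 11*sqrt(2)i


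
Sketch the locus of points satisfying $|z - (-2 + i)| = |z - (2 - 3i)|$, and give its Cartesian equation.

|z - z1| = |z - z2| means z is equidistant from z1 and z2,
i.e. the perpendicular bisector of the segment from (-2, 1) to (2, -3) (midpoint (0, -1)).
With z = x + yi, square both sides:
(x - (-2))^2 + (y - 1)^2 = (x - 2)^2 + (y - (-3))^2
The x^2 and y^2 terms cancel: 8x + (-8)y = 13 - 5 = 8
Simplify: x - y = 1
Locus: Perpendicular bisector of the segment from (-2, 1) to (2, -3): the line x - y = 1


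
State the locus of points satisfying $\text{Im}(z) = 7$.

Im(z) = y where z = x + yi; the equation y = 7 is satisfied by all points with that y-coordinate
Locus: Horizontal line y = 7


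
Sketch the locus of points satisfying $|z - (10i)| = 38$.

|z - z0| = r describes a circle centered at z0 with radius r
Here z0 = 10i and r = 38
Locus: Circle centered at (0, 10) with radius 38


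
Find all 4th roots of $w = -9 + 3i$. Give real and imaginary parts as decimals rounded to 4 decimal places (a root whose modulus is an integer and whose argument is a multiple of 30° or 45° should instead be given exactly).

|w| = sqrt(90) ≈ 9.486833, arg(w) ≈ 161.565051°
Root modulus = sqrt(90)^(1/4) ≈ 1.755013
Root arguments: θ_k = (arg(w) + 360°k)/4 for k = 0, 1, ..., 3
Compute each root as (root modulus)(cos θ_k + i sin θ_k) using full-precision intermediates, then round to 4 decimal places.
Roots: 1.3367 + 1.1373i, -1.1373 + 1.3367i, -1.3367 - 1.1373i, 1.1373 - 1.3367i


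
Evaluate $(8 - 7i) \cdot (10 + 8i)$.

(a1*a2 - b1*b2) + (a1*b2 + b1*a2)i
= (80 - (-56)) + (64 + (-70))i
= 136 - 6i


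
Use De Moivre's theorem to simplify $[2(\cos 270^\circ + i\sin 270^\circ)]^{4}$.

By De Moivre: z^n = r^n(cos(nθ) + i sin(nθ))
= 2^4(cos(4*270°) + i sin(4*270°))
= 16(cos 0° + i sin 0°)
= 16


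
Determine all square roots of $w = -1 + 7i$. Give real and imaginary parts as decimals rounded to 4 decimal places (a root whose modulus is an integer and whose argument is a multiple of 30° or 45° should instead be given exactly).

|w| = sqrt(50) ≈ 7.071068, arg(w) ≈ 98.130102°
Root modulus = sqrt(50)^(1/2) ≈ 2.659148
Root arguments: θ_k = (arg(w) + 360°k)/2 for k = 0, 1, ..., 1
Compute each root as (root modulus)(cos θ_k + i sin θ_k) using full-precision intermediates, then round to 4 decimal places.
Roots: 1.7423 + 2.0089i, -1.7423 - 2.0089i


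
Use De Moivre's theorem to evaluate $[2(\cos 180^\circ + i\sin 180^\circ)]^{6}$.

By De Moivre: z^n = r^n(cos(nθ) + i sin(nθ))
= 2^6(cos(6*180°) + i sin(6*180°))
= 64(cos 0° + i sin 0°)
= 64


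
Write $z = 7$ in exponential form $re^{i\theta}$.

r = |z| = sqrt((7)^2 + (0)^2) = sqrt(49 + 0) = sqrt(49) = 7
b = 0 and a > 0, so z lies on the positive real axis: θ = 0
z = 7e^(i*0) = 7


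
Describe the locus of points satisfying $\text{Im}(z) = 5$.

Im(z) = y where z = x + yi; the equation y = 5 is satisfied by all points with that y-coordinate
Locus: Horizontal line y = 5


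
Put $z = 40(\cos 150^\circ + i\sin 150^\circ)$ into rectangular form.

a = r cos θ = 40 * -sqrt(3)/2 = -20*sqrt(3)
b = r sin θ = 40 * 1/2 = 20
z = -20*sqrt(3) + 20i


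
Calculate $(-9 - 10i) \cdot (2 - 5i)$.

(a1*a2 - b1*b2) + (a1*b2 + b1*a2)i
= (-18 - 50) + (45 + (-20))i
= -68 + 25i


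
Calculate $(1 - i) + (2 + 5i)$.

(1 + 2) + (-1 + 5)i = 3 + 4i


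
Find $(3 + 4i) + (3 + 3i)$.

(3 + 3) + (4 + 3)i = 6 + 7i


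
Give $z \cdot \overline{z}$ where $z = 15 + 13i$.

z * conjugate(z) = |z|^2 = a^2 + b^2
= 15^2 + 13^2 = 394


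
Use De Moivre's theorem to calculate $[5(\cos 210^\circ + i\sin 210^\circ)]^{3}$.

By De Moivre: z^n = r^n(cos(nθ) + i sin(nθ))
= 5^3(cos(3*210°) + i sin(3*210°))
= 125(cos 270° + i sin 270°)
= -125i


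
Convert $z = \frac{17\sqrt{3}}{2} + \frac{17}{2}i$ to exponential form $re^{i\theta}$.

r = |z| = sqrt((17*sqrt(3)/2)^2 + (17/2)^2) = sqrt(867/4 + 289/4) = sqrt(289) = 17
θ = arctan(b/a) = arctan(8.5/14.7224) (quadrant-adjusted) = 30° = π/6
z = 17e^(i*π/6)


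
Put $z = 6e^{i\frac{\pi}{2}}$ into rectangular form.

a = r cos θ = 6 * 0 = 0
b = r sin θ = 6 * 1 = 6
z = 6i


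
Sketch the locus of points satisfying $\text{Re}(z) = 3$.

Re(z) = x where z = x + yi; the equation x = 3 is satisfied by all points with that x-coordinate
Locus: Vertical line x = 3


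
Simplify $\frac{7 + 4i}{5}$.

Divisor is real, so divide each part by 5:
= 7/5 + (4/5)i


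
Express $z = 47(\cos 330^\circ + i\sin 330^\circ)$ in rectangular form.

a = r cos θ = 47 * sqrt(3)/2 = 47*sqrt(3)/2
b = r sin θ = 47 * -1/2 = -47/2
z = 47*sqrt(3)/2 - (47/2)i


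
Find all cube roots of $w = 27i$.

|w| = 27, arg(w) = 90°
Root modulus = 27^(1/3) = 3
Root arguments: θ_k = (90° + 360°k)/3 for k = 0, 1, ..., 2
Roots: 3*sqrt(3)/2 + (3/2)i, -3*sqrt(3)/2 + (3/2)i, -3i


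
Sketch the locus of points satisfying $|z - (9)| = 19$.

|z - z0| = r describes a circle centered at z0 with radius r
Here z0 = 9 and r = 19
Locus: Circle centered at (9, 0) with radius 19


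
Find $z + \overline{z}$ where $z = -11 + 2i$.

z + conjugate(z) = (a + bi) + (a - bi) = 2a
= 2 * (-11) = -22


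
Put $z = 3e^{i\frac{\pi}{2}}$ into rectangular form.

a = r cos θ = 3 * 0 = 0
b = r sin θ = 3 * 1 = 3
z = 3i


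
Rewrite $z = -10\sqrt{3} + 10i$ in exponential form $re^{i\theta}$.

r = |z| = sqrt((-10*sqrt(3))^2 + (10)^2) = sqrt(300 + 100) = sqrt(400) = 20
θ = arctan(b/a) = arctan(10/-17.3205) (quadrant-adjusted) = 150° = 5π/6
z = 20e^(i*5π/6)


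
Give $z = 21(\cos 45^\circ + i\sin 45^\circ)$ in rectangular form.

a = r cos θ = 21 * sqrt(2)/2 = 21*sqrt(2)/2
b = r sin θ = 21 * sqrt(2)/2 = 21*sqrt(2)/2
z = 21*sqrt(2)/2 + (21*sqrt(2)/2)i


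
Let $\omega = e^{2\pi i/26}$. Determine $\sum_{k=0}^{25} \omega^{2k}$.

Let ζ = ω^2 = e^(2πi·2/26). Since 26 ∤ 2, ζ ≠ 1.
Sum = Σ_{k=0}^{25} ζ^k = (ζ^26 - 1)/(ζ - 1) = (ω^{2·26} - 1)/(ζ - 1) = (1 - 1)/(ζ - 1) = 0


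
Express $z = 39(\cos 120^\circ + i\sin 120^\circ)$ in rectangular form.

a = r cos θ = 39 * -1/2 = -39/2
b = r sin θ = 39 * sqrt(3)/2 = 39*sqrt(3)/2
z = -39/2 + (39*sqrt(3)/2)i


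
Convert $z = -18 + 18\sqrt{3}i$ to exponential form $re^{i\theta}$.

r = |z| = sqrt((-18)^2 + (18*sqrt(3))^2) = sqrt(324 + 972) = sqrt(1296) = 36
θ = arctan(b/a) = arctan(31.1769/-18) (quadrant-adjusted) = 120° = 2π/3
z = 36e^(i*2π/3)


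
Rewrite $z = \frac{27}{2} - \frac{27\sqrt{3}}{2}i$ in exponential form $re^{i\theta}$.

r = |z| = sqrt((27/2)^2 + (-27*sqrt(3)/2)^2) = sqrt(729/4 + 2187/4) = sqrt(729) = 27
θ = arctan(b/a) = arctan(-23.3827/13.5) (quadrant-adjusted) = -60° = -π/3
z = 27e^(-i*π/3)


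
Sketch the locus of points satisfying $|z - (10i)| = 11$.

|z - z0| = r describes a circle centered at z0 with radius r
Here z0 = 10i and r = 11
Locus: Circle centered at (0, 10) with radius 11


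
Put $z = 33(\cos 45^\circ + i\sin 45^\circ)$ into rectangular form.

a = r cos θ = 33 * sqrt(2)/2 = 33*sqrt(2)/2
b = r sin θ = 33 * sqrt(2)/2 = 33*sqrt(2)/2
z = 33*sqrt(2)/2 + (33*sqrt(2)/2)i


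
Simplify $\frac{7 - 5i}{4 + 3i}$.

Multiply numerator and denominator by conjugate (4 - 3i):
= (7 - 5i)(4 - 3i) / (4^2 + 3^2)
= (13 - 41i) / 25
= 13/25 - (41/25)i


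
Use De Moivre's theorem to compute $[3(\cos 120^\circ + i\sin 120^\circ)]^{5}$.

By De Moivre: z^n = r^n(cos(nθ) + i sin(nθ))
= 3^5(cos(5*120°) + i sin(5*120°))
= 243(cos 240° + i sin 240°)
= -243/2 - (243*sqrt(3)/2)i


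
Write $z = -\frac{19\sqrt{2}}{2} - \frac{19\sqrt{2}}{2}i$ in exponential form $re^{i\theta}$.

r = |z| = sqrt((-19*sqrt(2)/2)^2 + (-19*sqrt(2)/2)^2) = sqrt(361/2 + 361/2) = sqrt(361) = 19
θ = arctan(b/a) = arctan(-13.435/-13.435) (quadrant-adjusted) = -135° = -3π/4
z = 19e^(-i*3π/4)


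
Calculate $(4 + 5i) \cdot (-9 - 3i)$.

(a1*a2 - b1*b2) + (a1*b2 + b1*a2)i
= (-36 - (-15)) + (-12 + (-45))i
= -21 - 57i


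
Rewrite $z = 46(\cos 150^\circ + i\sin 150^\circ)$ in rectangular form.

a = r cos θ = 46 * -sqrt(3)/2 = -23*sqrt(3)
b = r sin θ = 46 * 1/2 = 23
z = -23*sqrt(3) + 23i


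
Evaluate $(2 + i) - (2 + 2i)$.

(2 - 2) + (1 - 2)i = -i


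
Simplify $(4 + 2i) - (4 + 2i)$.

(4 - 4) + (2 - 2)i = 0


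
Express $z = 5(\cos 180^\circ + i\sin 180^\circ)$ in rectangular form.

a = r cos θ = 5 * -1 = -5
b = r sin θ = 5 * 0 = 0
z = -5


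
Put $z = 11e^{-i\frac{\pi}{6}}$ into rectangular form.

a = r cos θ = 11 * sqrt(3)/2 = 11*sqrt(3)/2
b = r sin θ = 11 * -1/2 = -11/2
z = 11*sqrt(3)/2 - (11/2)i


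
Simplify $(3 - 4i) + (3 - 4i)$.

(3 + 3) + (-4 + (-4))i = 6 - 8i


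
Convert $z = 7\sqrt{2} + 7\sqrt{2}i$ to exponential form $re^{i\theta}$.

r = |z| = sqrt((7*sqrt(2))^2 + (7*sqrt(2))^2) = sqrt(98 + 98) = sqrt(196) = 14
θ = arctan(b/a) = arctan(9.8995/9.8995) (quadrant-adjusted) = 45° = π/4
z = 14e^(i*π/4)


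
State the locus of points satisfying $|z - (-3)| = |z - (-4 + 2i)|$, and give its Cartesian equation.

|z - z1| = |z - z2| means z is equidistant from z1 and z2,
i.e. the perpendicular bisector of the segment from (-3, 0) to (-4, 2) (midpoint (-7/2, 1)).
With z = x + yi, square both sides:
(x - (-3))^2 + (y - 0)^2 = (x - (-4))^2 + (y - 2)^2
The x^2 and y^2 terms cancel: -2x + 4y = 20 - 9 = 11
Simplify: 2x - 4y = -11
Locus: Perpendicular bisector of the segment from (-3, 0) to (-4, 2): the line 2x - 4y = -11


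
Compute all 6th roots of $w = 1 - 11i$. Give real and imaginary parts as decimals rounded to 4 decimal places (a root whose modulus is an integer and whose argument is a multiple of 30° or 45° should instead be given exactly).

|w| = sqrt(122) ≈ 11.045361, arg(w) ≈ 275.194429°
Root modulus = sqrt(122)^(1/6) ≈ 1.492325
Root arguments: θ_k = (arg(w) + 360°k)/6 for k = 0, 1, ..., 5
Compute each root as (root modulus)(cos θ_k + i sin θ_k) using full-precision intermediates, then round to 4 decimal places.
Roots: 1.0392 + 1.0711i, -0.4080 + 1.4355i, -1.4471 + 0.3644i, -1.0392 - 1.0711i, 0.4080 - 1.4355i, 1.4471 - 0.3644i
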